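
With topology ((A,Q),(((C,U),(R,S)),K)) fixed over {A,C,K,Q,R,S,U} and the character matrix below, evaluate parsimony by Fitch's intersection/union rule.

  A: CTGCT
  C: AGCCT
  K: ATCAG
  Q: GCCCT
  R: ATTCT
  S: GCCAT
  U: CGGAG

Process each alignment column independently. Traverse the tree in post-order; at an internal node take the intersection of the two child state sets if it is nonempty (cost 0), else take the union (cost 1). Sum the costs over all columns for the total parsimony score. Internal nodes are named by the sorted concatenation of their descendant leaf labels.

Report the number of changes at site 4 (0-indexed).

2

site 0, node AQ: A={C} ∪ Q={G} → {C,G} (+1)
site 0, node CU: C={A} ∪ U={C} → {A,C} (+1)
site 0, node RS: R={A} ∪ S={G} → {A,G} (+1)
site 0, node CRSU: CU={A,C} ∩ RS={A,G} → {A} (+0)
site 0, node CKRSU: CRSU={A} ∩ K={A} → {A} (+0)
site 0, node ACKQRSU: AQ={C,G} ∪ CKRSU={A} → {A,C,G} (+1)
site 1, node AQ: A={T} ∪ Q={C} → {C,T} (+1)
site 1, node CU: C={G} ∩ U={G} → {G} (+0)
site 1, node RS: R={T} ∪ S={C} → {C,T} (+1)
site 1, node CRSU: CU={G} ∪ RS={C,T} → {C,G,T} (+1)
site 1, node CKRSU: CRSU={C,G,T} ∩ K={T} → {T} (+0)
site 1, node ACKQRSU: AQ={C,T} ∩ CKRSU={T} → {T} (+0)
site 2, node AQ: A={G} ∪ Q={C} → {C,G} (+1)
site 2, node CU: C={C} ∪ U={G} → {C,G} (+1)
site 2, node RS: R={T} ∪ S={C} → {C,T} (+1)
site 2, node CRSU: CU={C,G} ∩ RS={C,T} → {C} (+0)
site 2, node CKRSU: CRSU={C} ∩ K={C} → {C} (+0)
site 2, node ACKQRSU: AQ={C,G} ∩ CKRSU={C} → {C} (+0)
site 3, node AQ: A={C} ∩ Q={C} → {C} (+0)
site 3, node CU: C={C} ∪ U={A} → {A,C} (+1)
site 3, node RS: R={C} ∪ S={A} → {A,C} (+1)
site 3, node CRSU: CU={A,C} ∩ RS={A,C} → {A,C} (+0)
site 3, node CKRSU: CRSU={A,C} ∩ K={A} → {A} (+0)
site 3, node ACKQRSU: AQ={C} ∪ CKRSU={A} → {A,C} (+1)
site 4, node AQ: A={T} ∩ Q={T} → {T} (+0)
site 4, node CU: C={T} ∪ U={G} → {G,T} (+1)
site 4, node RS: R={T} ∩ S={T} → {T} (+0)
site 4, node CRSU: CU={G,T} ∩ RS={T} → {T} (+0)
site 4, node CKRSU: CRSU={T} ∪ K={G} → {G,T} (+1)
site 4, node ACKQRSU: AQ={T} ∩ CKRSU={G,T} → {T} (+0)
per-site changes: [4, 3, 3, 3, 2]; total = 15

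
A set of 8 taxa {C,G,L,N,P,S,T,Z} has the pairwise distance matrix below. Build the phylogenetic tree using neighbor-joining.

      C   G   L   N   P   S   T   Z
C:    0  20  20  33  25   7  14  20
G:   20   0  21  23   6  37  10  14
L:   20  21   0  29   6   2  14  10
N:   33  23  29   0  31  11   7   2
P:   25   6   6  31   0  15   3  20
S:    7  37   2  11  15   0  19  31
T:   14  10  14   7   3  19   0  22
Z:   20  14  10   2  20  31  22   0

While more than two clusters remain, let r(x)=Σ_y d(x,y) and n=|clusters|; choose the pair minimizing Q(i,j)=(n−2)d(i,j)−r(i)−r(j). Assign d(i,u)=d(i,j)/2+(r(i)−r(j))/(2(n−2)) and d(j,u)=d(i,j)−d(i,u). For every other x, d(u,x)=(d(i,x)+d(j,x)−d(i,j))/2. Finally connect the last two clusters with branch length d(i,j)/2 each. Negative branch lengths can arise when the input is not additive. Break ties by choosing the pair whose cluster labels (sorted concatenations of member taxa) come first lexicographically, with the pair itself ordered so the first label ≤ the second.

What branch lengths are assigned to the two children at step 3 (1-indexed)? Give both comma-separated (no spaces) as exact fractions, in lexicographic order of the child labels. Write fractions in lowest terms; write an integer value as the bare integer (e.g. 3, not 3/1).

177/32,63/32

iteration 1: select N,Z (d=2, Q=-243); attach at lengths (29/12, -5/12); label the merged cluster NZ
  updated: d(C,NZ)=51/2, d(G,NZ)=35/2, d(L,NZ)=37/2, d(NZ,P)=49/2, d(NZ,S)=20, d(NZ,T)=27/2
iteration 2: select C,S (d=7, Q=-353/2); attach at lengths (93/20, 47/20); label the merged cluster CS
  updated: d(CS,G)=25, d(CS,L)=15/2, d(CS,NZ)=77/4, d(CS,P)=33/2, d(CS,T)=13
iteration 3: select CS,L (d=15/2, Q=-473/4); attach at lengths (177/32, 63/32); label the merged cluster CLS
  updated: d(CLS,G)=77/4, d(CLS,NZ)=121/8, d(CLS,P)=15/2, d(CLS,T)=39/4
iteration 4: select CLS,NZ (d=121/8, Q=-615/8); attach at lengths (211/48, 515/48); label the merged cluster CLNSZ
  updated: d(CLNSZ,G)=173/16, d(CLNSZ,P)=135/16, d(CLNSZ,T)=65/16
iteration 5: select CLNSZ,T (d=65/16, Q=-129/4); attach at lengths (115/32, 15/32); label the merged cluster CLNSTZ
  updated: d(CLNSTZ,G)=67/8, d(CLNSTZ,P)=59/16
iteration 6: select CLNSTZ,G (d=67/8, Q=-289/16); attach at lengths (97/32, 171/32); label the merged cluster CGLNSTZ
  updated: d(CGLNSTZ,P)=21/32
iteration 7: select CGLNSTZ,P (d=21/32); attach at lengths (21/64, 21/64); label the merged cluster CGLNPSTZ
final tree: ((((((C:93/20,S:47/20):177/32,L:63/32):211/48,(N:29/12,Z:-5/12):515/48):115/32,T:15/32):97/32,G:171/32):21/64,P:21/64)
total length: 1431/32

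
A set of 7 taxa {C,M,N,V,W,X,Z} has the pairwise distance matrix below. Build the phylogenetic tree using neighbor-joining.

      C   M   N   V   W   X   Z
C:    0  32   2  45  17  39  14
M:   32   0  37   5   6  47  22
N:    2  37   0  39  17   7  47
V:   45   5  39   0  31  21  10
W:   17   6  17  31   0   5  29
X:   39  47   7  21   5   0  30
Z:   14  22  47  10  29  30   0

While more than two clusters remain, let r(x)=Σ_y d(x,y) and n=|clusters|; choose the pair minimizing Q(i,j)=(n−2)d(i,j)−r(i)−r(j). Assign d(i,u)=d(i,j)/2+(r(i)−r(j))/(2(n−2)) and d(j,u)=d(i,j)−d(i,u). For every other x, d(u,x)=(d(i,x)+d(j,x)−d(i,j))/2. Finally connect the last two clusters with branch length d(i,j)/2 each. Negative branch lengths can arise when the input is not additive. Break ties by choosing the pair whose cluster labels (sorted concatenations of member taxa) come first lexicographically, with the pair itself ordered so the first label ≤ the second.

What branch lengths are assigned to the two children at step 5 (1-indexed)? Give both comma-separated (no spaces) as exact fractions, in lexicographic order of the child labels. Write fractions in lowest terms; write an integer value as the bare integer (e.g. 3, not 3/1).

1. join C+N (d=2, Q=-288) ⇒ CN; edges |C|=1, |N|=1
  updated: d(CN,M)=67/2, d(CN,V)=41, d(CN,W)=16, d(CN,X)=22, d(CN,Z)=59/2
2. join M+V (d=5, Q=-403/2) ⇒ MV; edges |M|=51/16, |V|=29/16
  updated: d(CN,MV)=139/4, d(MV,W)=16, d(MV,X)=63/2, d(MV,Z)=27/2
3. join MV+Z (d=27/2, Q=-629/4) ⇒ MVZ; edges |MV|=137/24, |Z|=187/24
  updated: d(CN,MVZ)=203/8, d(MVZ,W)=63/4, d(MVZ,X)=24
4. join CN+MVZ (d=203/8, Q=-311/4) ⇒ CMNVZ; edges |CN|=49/4, |MVZ|=105/8
  updated: d(CMNVZ,W)=51/16, d(CMNVZ,X)=165/16
5. join CMNVZ+W (d=51/16, Q=-37/2) ⇒ CMNVWZ; edges |CMNVZ|=17/4, |W|=-17/16
  updated: d(CMNVWZ,X)=97/16
6. join CMNVWZ+X (d=97/16) ⇒ CMNVWXZ; edges |CMNVWZ|=97/32, |X|=97/32
final tree: ((((C:1,N:1):49/4,((M:51/16,V:29/16):137/24,Z:187/24):105/8):17/4,W:-17/16):97/32,X:97/32)
total length: 441/8

17/4,-17/16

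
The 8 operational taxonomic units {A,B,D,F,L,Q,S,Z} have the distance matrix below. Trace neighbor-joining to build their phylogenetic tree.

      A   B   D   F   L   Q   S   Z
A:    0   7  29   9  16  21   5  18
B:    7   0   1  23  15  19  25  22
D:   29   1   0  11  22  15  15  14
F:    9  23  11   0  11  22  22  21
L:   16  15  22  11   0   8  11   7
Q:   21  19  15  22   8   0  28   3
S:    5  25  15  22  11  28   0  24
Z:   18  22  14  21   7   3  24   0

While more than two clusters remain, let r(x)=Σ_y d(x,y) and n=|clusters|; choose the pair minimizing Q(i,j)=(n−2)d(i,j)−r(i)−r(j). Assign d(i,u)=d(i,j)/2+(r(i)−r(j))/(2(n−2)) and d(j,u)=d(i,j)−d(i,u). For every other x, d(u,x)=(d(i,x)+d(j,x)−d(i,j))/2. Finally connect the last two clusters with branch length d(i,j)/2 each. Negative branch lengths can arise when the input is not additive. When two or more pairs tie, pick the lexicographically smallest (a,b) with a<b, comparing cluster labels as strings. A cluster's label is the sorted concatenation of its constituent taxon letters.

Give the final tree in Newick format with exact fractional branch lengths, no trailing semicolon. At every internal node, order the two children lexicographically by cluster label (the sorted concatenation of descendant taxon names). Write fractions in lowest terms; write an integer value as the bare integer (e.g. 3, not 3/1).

((((A:7/16,S:73/16):199/32,F:217/32):27/32,(B:11/12,D:1/12):285/32):155/64,(L:5/8,(Q:23/10,Z:7/10):43/8):155/64)

1. join B+D (d=1, Q=-213) ⇒ BD; edges |B|=11/12, |D|=1/12
  updated: d(A,BD)=35/2, d(BD,F)=33/2, d(BD,L)=18, d(BD,Q)=33/2, d(BD,S)=39/2, d(BD,Z)=35/2
2. join Q+Z (d=3, Q=-174) ⇒ QZ; edges |Q|=23/10, |Z|=7/10
  updated: d(A,QZ)=18, d(BD,QZ)=31/2, d(F,QZ)=20, d(L,QZ)=6, d(QZ,S)=49/2
3. join A+S (d=5, Q=-255/2) ⇒ AS; edges |A|=7/16, |S|=73/16
  updated: d(AS,BD)=16, d(AS,F)=13, d(AS,L)=11, d(AS,QZ)=75/4
4. join L+QZ (d=6, Q=-353/4) ⇒ LQZ; edges |L|=5/8, |QZ|=43/8
  updated: d(AS,LQZ)=95/8, d(BD,LQZ)=55/4, d(F,LQZ)=25/2
5. join AS+F (d=13, Q=-455/8) ⇒ AFS; edges |AS|=199/32, |F|=217/32
  updated: d(AFS,BD)=39/4, d(AFS,LQZ)=91/16
6. join AFS+BD (d=39/4, Q=-467/16) ⇒ ABDFS; edges |AFS|=27/32, |BD|=285/32
  updated: d(ABDFS,LQZ)=155/32
7. join ABDFS+LQZ (d=155/32) ⇒ ABDFLQSZ; edges |ABDFS|=155/64, |LQZ|=155/64
final tree: ((((A:7/16,S:73/16):199/32,F:217/32):27/32,(B:11/12,D:1/12):285/32):155/64,(L:5/8,(Q:23/10,Z:7/10):43/8):155/64)
total length: 1363/32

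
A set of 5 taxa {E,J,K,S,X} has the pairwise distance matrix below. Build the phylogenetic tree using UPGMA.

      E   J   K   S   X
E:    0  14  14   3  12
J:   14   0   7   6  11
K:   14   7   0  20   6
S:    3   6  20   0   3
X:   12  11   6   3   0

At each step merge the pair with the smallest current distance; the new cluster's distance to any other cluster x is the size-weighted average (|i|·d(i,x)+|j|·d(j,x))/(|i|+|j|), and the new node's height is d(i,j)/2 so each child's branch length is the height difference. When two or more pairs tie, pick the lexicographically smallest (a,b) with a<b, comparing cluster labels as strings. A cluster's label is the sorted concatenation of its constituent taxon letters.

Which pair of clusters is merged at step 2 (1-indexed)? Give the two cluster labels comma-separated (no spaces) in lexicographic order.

1. join E+S (d=3) ⇒ ES; edges |E|=3/2, |S|=3/2
  updated: d(ES,J)=10, d(ES,K)=17, d(ES,X)=15/2
2. join K+X (d=6) ⇒ KX; edges |K|=3, |X|=3
  updated: d(ES,KX)=49/4, d(J,KX)=9
3. join J+KX (d=9) ⇒ JKX; edges |J|=9/2, |KX|=3/2
  updated: d(ES,JKX)=23/2
4. join ES+JKX (d=23/2) ⇒ EJKSX; edges |ES|=17/4, |JKX|=5/4
final tree: ((E:3/2,S:3/2):17/4,(J:9/2,(K:3,X:3):3/2):5/4)
total length: 41/2

K,X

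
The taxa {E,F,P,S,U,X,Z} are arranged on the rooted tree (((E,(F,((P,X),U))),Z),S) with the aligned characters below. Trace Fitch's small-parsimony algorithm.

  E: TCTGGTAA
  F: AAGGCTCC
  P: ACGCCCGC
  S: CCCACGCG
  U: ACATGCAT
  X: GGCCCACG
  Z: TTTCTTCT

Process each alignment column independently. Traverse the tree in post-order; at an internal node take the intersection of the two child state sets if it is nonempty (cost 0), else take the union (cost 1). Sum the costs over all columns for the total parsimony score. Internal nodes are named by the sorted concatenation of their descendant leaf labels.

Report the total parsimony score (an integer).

PX@0: {A} ∪ {G} = {A,G} (union, +1)
PUX@0: {A,G} ∩ {A} = {A} (intersection, +0)
FPUX@0: {A} ∩ {A} = {A} (intersection, +0)
EFPUX@0: {T} ∪ {A} = {A,T} (union, +1)
EFPUXZ@0: {A,T} ∩ {T} = {T} (intersection, +0)
EFPSUXZ@0: {T} ∪ {C} = {C,T} (union, +1)
PX@1: {C} ∪ {G} = {C,G} (union, +1)
PUX@1: {C,G} ∩ {C} = {C} (intersection, +0)
FPUX@1: {A} ∪ {C} = {A,C} (union, +1)
EFPUX@1: {C} ∩ {A,C} = {C} (intersection, +0)
EFPUXZ@1: {C} ∪ {T} = {C,T} (union, +1)
EFPSUXZ@1: {C,T} ∩ {C} = {C} (intersection, +0)
PX@2: {G} ∪ {C} = {C,G} (union, +1)
PUX@2: {C,G} ∪ {A} = {A,C,G} (union, +1)
FPUX@2: {G} ∩ {A,C,G} = {G} (intersection, +0)
EFPUX@2: {T} ∪ {G} = {G,T} (union, +1)
EFPUXZ@2: {G,T} ∩ {T} = {T} (intersection, +0)
EFPSUXZ@2: {T} ∪ {C} = {C,T} (union, +1)
PX@3: {C} ∩ {C} = {C} (intersection, +0)
PUX@3: {C} ∪ {T} = {C,T} (union, +1)
FPUX@3: {G} ∪ {C,T} = {C,G,T} (union, +1)
EFPUX@3: {G} ∩ {C,G,T} = {G} (intersection, +0)
EFPUXZ@3: {G} ∪ {C} = {C,G} (union, +1)
EFPSUXZ@3: {C,G} ∪ {A} = {A,C,G} (union, +1)
PX@4: {C} ∩ {C} = {C} (intersection, +0)
PUX@4: {C} ∪ {G} = {C,G} (union, +1)
FPUX@4: {C} ∩ {C,G} = {C} (intersection, +0)
EFPUX@4: {G} ∪ {C} = {C,G} (union, +1)
EFPUXZ@4: {C,G} ∪ {T} = {C,G,T} (union, +1)
EFPSUXZ@4: {C,G,T} ∩ {C} = {C} (intersection, +0)
PX@5: {C} ∪ {A} = {A,C} (union, +1)
PUX@5: {A,C} ∩ {C} = {C} (intersection, +0)
FPUX@5: {T} ∪ {C} = {C,T} (union, +1)
EFPUX@5: {T} ∩ {C,T} = {T} (intersection, +0)
EFPUXZ@5: {T} ∩ {T} = {T} (intersection, +0)
EFPSUXZ@5: {T} ∪ {G} = {G,T} (union, +1)
PX@6: {G} ∪ {C} = {C,G} (union, +1)
PUX@6: {C,G} ∪ {A} = {A,C,G} (union, +1)
FPUX@6: {C} ∩ {A,C,G} = {C} (intersection, +0)
EFPUX@6: {A} ∪ {C} = {A,C} (union, +1)
EFPUXZ@6: {A,C} ∩ {C} = {C} (intersection, +0)
EFPSUXZ@6: {C} ∩ {C} = {C} (intersection, +0)
PX@7: {C} ∪ {G} = {C,G} (union, +1)
PUX@7: {C,G} ∪ {T} = {C,G,T} (union, +1)
FPUX@7: {C} ∩ {C,G,T} = {C} (intersection, +0)
EFPUX@7: {A} ∪ {C} = {A,C} (union, +1)
EFPUXZ@7: {A,C} ∪ {T} = {A,C,T} (union, +1)
EFPSUXZ@7: {A,C,T} ∪ {G} = {A,C,G,T} (union, +1)
per-site changes: [3, 3, 4, 4, 3, 3, 3, 5]; total = 28

28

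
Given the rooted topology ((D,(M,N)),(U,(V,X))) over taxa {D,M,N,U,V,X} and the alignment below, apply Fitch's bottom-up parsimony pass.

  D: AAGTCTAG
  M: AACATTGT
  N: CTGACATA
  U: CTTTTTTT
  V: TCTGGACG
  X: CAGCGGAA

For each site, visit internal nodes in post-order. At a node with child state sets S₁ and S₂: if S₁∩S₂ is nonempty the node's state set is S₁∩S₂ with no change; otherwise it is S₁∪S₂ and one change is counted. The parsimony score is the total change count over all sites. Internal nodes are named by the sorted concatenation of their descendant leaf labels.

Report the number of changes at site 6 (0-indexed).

MN@0: {A} ∪ {C} = {A,C} (union, +1)
DMN@0: {A} ∩ {A,C} = {A} (intersection, +0)
VX@0: {T} ∪ {C} = {C,T} (union, +1)
UVX@0: {C} ∩ {C,T} = {C} (intersection, +0)
DMNUVX@0: {A} ∪ {C} = {A,C} (union, +1)
MN@1: {A} ∪ {T} = {A,T} (union, +1)
DMN@1: {A} ∩ {A,T} = {A} (intersection, +0)
VX@1: {C} ∪ {A} = {A,C} (union, +1)
UVX@1: {T} ∪ {A,C} = {A,C,T} (union, +1)
DMNUVX@1: {A} ∩ {A,C,T} = {A} (intersection, +0)
MN@2: {C} ∪ {G} = {C,G} (union, +1)
DMN@2: {G} ∩ {C,G} = {G} (intersection, +0)
VX@2: {T} ∪ {G} = {G,T} (union, +1)
UVX@2: {T} ∩ {G,T} = {T} (intersection, +0)
DMNUVX@2: {G} ∪ {T} = {G,T} (union, +1)
MN@3: {A} ∩ {A} = {A} (intersection, +0)
DMN@3: {T} ∪ {A} = {A,T} (union, +1)
VX@3: {G} ∪ {C} = {C,G} (union, +1)
UVX@3: {T} ∪ {C,G} = {C,G,T} (union, +1)
DMNUVX@3: {A,T} ∩ {C,G,T} = {T} (intersection, +0)
MN@4: {T} ∪ {C} = {C,T} (union, +1)
DMN@4: {C} ∩ {C,T} = {C} (intersection, +0)
VX@4: {G} ∩ {G} = {G} (intersection, +0)
UVX@4: {T} ∪ {G} = {G,T} (union, +1)
DMNUVX@4: {C} ∪ {G,T} = {C,G,T} (union, +1)
MN@5: {T} ∪ {A} = {A,T} (union, +1)
DMN@5: {T} ∩ {A,T} = {T} (intersection, +0)
VX@5: {A} ∪ {G} = {A,G} (union, +1)
UVX@5: {T} ∪ {A,G} = {A,G,T} (union, +1)
DMNUVX@5: {T} ∩ {A,G,T} = {T} (intersection, +0)
MN@6: {G} ∪ {T} = {G,T} (union, +1)
DMN@6: {A} ∪ {G,T} = {A,G,T} (union, +1)
VX@6: {C} ∪ {A} = {A,C} (union, +1)
UVX@6: {T} ∪ {A,C} = {A,C,T} (union, +1)
DMNUVX@6: {A,G,T} ∩ {A,C,T} = {A,T} (intersection, +0)
MN@7: {T} ∪ {A} = {A,T} (union, +1)
DMN@7: {G} ∪ {A,T} = {A,G,T} (union, +1)
VX@7: {G} ∪ {A} = {A,G} (union, +1)
UVX@7: {T} ∪ {A,G} = {A,G,T} (union, +1)
DMNUVX@7: {A,G,T} ∩ {A,G,T} = {A,G,T} (intersection, +0)
per-site changes: [3, 3, 3, 3, 3, 3, 4, 4]; total = 26

4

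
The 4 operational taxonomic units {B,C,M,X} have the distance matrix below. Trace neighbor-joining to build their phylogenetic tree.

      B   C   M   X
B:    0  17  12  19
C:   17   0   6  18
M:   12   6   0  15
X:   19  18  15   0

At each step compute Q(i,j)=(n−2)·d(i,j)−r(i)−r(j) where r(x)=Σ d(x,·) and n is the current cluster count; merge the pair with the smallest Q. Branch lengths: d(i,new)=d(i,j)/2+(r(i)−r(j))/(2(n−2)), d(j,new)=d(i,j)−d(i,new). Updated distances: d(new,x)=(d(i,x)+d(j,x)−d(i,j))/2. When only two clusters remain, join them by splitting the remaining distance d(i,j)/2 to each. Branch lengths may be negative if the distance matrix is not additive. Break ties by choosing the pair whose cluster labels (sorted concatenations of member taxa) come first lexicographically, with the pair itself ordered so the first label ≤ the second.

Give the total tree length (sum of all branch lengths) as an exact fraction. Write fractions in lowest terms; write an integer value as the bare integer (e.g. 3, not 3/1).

28

iteration 1: select B,X (d=19, Q=-62); attach at lengths (17/2, 21/2); label the merged cluster BX
  updated: d(BX,C)=8, d(BX,M)=4
iteration 2: select BX,C (d=8, Q=-18); attach at lengths (3, 5); label the merged cluster BCX
  updated: d(BCX,M)=1
iteration 3: select BCX,M (d=1); attach at lengths (1/2, 1/2); label the merged cluster BCMX
final tree: (((B:17/2,X:21/2):3,C:5):1/2,M:1/2)
total length: 28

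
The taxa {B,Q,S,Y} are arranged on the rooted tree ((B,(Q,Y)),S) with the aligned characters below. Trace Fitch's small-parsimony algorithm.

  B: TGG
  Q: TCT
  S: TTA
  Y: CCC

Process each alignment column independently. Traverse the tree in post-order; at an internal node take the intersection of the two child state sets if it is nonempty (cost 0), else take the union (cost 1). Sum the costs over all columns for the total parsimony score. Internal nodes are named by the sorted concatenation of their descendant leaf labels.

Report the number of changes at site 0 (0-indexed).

1

QY@0: {T} ∪ {C} = {C,T} (union, +1)
BQY@0: {T} ∩ {C,T} = {T} (intersection, +0)
BQSY@0: {T} ∩ {T} = {T} (intersection, +0)
QY@1: {C} ∩ {C} = {C} (intersection, +0)
BQY@1: {G} ∪ {C} = {C,G} (union, +1)
BQSY@1: {C,G} ∪ {T} = {C,G,T} (union, +1)
QY@2: {T} ∪ {C} = {C,T} (union, +1)
BQY@2: {G} ∪ {C,T} = {C,G,T} (union, +1)
BQSY@2: {C,G,T} ∪ {A} = {A,C,G,T} (union, +1)
per-site changes: [1, 2, 3]; total = 6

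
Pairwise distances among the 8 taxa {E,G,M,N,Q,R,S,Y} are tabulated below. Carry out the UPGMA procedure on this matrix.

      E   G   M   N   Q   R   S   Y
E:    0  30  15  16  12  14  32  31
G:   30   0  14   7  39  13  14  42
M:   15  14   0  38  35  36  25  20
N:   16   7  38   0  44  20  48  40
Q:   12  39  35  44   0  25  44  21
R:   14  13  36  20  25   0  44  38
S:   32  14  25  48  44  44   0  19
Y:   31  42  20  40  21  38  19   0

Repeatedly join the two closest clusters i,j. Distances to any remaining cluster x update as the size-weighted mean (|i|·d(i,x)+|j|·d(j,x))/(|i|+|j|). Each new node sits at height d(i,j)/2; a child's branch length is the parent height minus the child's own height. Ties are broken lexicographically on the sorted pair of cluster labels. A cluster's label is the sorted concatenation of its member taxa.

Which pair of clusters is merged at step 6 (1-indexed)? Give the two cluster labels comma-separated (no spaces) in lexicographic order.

EQ,GNR

1. join G+N (d=7) ⇒ GN; edges |G|=7/2, |N|=7/2
  updated: d(E,GN)=23, d(GN,M)=26, d(GN,Q)=83/2, d(GN,R)=33/2, d(GN,S)=31, d(GN,Y)=41
2. join E+Q (d=12) ⇒ EQ; edges |E|=6, |Q|=6
  updated: d(EQ,GN)=129/4, d(EQ,M)=25, d(EQ,R)=39/2, d(EQ,S)=38, d(EQ,Y)=26
3. join GN+R (d=33/2) ⇒ GNR; edges |GN|=19/4, |R|=33/4
  updated: d(EQ,GNR)=28, d(GNR,M)=88/3, d(GNR,S)=106/3, d(GNR,Y)=40
4. join S+Y (d=19) ⇒ SY; edges |S|=19/2, |Y|=19/2
  updated: d(EQ,SY)=32, d(GNR,SY)=113/3, d(M,SY)=45/2
5. join M+SY (d=45/2) ⇒ MSY; edges |M|=45/4, |SY|=7/4
  updated: d(EQ,MSY)=89/3, d(GNR,MSY)=314/9
6. join EQ+GNR (d=28) ⇒ EGNQR; edges |EQ|=8, |GNR|=23/4
  updated: d(EGNQR,MSY)=164/5
7. join EGNQR+MSY (d=164/5) ⇒ EGMNQRSY; edges |EGNQR|=12/5, |MSY|=103/20
final tree: (((E:6,Q:6):8,((G:7/2,N:7/2):19/4,R:33/4):23/4):12/5,(M:45/4,(S:19/2,Y:19/2):7/4):103/20)
total length: 853/10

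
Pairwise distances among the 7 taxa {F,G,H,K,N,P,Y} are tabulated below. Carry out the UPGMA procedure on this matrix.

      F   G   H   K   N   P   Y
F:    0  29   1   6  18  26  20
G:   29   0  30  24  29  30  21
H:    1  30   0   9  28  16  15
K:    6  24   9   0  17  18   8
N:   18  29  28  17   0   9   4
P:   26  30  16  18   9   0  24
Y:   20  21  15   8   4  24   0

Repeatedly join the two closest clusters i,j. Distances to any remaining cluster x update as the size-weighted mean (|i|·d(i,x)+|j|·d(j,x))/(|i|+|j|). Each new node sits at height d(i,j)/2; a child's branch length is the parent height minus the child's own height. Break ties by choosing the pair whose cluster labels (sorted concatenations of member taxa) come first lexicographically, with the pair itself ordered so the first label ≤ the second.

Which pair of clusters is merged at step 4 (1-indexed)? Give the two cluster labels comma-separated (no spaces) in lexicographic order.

iteration 1: select F,H (d=1); attach at lengths (1/2, 1/2); label the merged cluster FH
  updated: d(FH,G)=59/2, d(FH,K)=15/2, d(FH,N)=23, d(FH,P)=21, d(FH,Y)=35/2
iteration 2: select N,Y (d=4); attach at lengths (2, 2); label the merged cluster NY
  updated: d(FH,NY)=81/4, d(G,NY)=25, d(K,NY)=25/2, d(NY,P)=33/2
iteration 3: select FH,K (d=15/2); attach at lengths (13/4, 15/4); label the merged cluster FHK
  updated: d(FHK,G)=83/3, d(FHK,NY)=53/3, d(FHK,P)=20
iteration 4: select NY,P (d=33/2); attach at lengths (25/4, 33/4); label the merged cluster NPY
  updated: d(FHK,NPY)=166/9, d(G,NPY)=80/3
iteration 5: select FHK,NPY (d=166/9); attach at lengths (197/36, 35/36); label the merged cluster FHKNPY
  updated: d(FHKNPY,G)=163/6
iteration 6: select FHKNPY,G (d=163/6); attach at lengths (157/36, 163/12); label the merged cluster FGHKNPY
final tree: ((((F:1/2,H:1/2):13/4,K:15/4):197/36,((N:2,Y:2):25/4,P:33/4):35/36):157/36,G:163/12)
total length: 458/9

NY,P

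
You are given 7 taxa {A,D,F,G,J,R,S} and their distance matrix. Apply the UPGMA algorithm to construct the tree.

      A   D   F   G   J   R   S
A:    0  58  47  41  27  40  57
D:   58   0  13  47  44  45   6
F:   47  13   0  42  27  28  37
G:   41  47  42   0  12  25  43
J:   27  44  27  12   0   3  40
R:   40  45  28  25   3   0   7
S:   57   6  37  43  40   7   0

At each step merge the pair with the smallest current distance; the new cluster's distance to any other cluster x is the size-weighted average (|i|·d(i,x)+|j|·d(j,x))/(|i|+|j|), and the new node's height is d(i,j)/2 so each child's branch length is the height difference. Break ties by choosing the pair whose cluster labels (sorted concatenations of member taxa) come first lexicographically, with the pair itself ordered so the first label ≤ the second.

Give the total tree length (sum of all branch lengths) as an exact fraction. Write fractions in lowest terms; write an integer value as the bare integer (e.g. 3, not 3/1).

iteration 1: select J,R (d=3); attach at lengths (3/2, 3/2); label the merged cluster JR
  updated: d(A,JR)=67/2, d(D,JR)=89/2, d(F,JR)=55/2, d(G,JR)=37/2, d(JR,S)=47/2
iteration 2: select D,S (d=6); attach at lengths (3, 3); label the merged cluster DS
  updated: d(A,DS)=115/2, d(DS,F)=25, d(DS,G)=45, d(DS,JR)=34
iteration 3: select G,JR (d=37/2); attach at lengths (37/4, 31/4); label the merged cluster GJR
  updated: d(A,GJR)=36, d(DS,GJR)=113/3, d(F,GJR)=97/3
iteration 4: select DS,F (d=25); attach at lengths (19/2, 25/2); label the merged cluster DFS
  updated: d(A,DFS)=54, d(DFS,GJR)=323/9
iteration 5: select DFS,GJR (d=323/9); attach at lengths (49/9, 313/36); label the merged cluster DFGJRS
  updated: d(A,DFGJRS)=45
iteration 6: select A,DFGJRS (d=45); attach at lengths (45/2, 41/9); label the merged cluster ADFGJRS
final tree: (A:45/2,(((D:3,S:3):19/2,F:25/2):49/9,(G:37/4,(J:3/2,R:3/2):31/4):313/36):41/9)
total length: 3211/36

3211/36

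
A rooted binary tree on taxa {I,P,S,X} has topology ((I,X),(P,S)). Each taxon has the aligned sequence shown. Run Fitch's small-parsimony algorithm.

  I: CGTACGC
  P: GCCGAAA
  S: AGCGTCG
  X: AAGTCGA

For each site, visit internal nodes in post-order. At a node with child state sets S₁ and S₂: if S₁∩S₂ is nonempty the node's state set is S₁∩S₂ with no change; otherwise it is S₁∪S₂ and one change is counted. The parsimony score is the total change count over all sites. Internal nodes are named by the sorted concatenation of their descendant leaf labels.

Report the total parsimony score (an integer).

14

site 0, node IX: I={C} ∪ X={A} → {A,C} (+1)
site 0, node PS: P={G} ∪ S={A} → {A,G} (+1)
site 0, node IPSX: IX={A,C} ∩ PS={A,G} → {A} (+0)
site 1, node IX: I={G} ∪ X={A} → {A,G} (+1)
site 1, node PS: P={C} ∪ S={G} → {C,G} (+1)
site 1, node IPSX: IX={A,G} ∩ PS={C,G} → {G} (+0)
site 2, node IX: I={T} ∪ X={G} → {G,T} (+1)
site 2, node PS: P={C} ∩ S={C} → {C} (+0)
site 2, node IPSX: IX={G,T} ∪ PS={C} → {C,G,T} (+1)
site 3, node IX: I={A} ∪ X={T} → {A,T} (+1)
site 3, node PS: P={G} ∩ S={G} → {G} (+0)
site 3, node IPSX: IX={A,T} ∪ PS={G} → {A,G,T} (+1)
site 4, node IX: I={C} ∩ X={C} → {C} (+0)
site 4, node PS: P={A} ∪ S={T} → {A,T} (+1)
site 4, node IPSX: IX={C} ∪ PS={A,T} → {A,C,T} (+1)
site 5, node IX: I={G} ∩ X={G} → {G} (+0)
site 5, node PS: P={A} ∪ S={C} → {A,C} (+1)
site 5, node IPSX: IX={G} ∪ PS={A,C} → {A,C,G} (+1)
site 6, node IX: I={C} ∪ X={A} → {A,C} (+1)
site 6, node PS: P={A} ∪ S={G} → {A,G} (+1)
site 6, node IPSX: IX={A,C} ∩ PS={A,G} → {A} (+0)
per-site changes: [2, 2, 2, 2, 2, 2, 2]; total = 14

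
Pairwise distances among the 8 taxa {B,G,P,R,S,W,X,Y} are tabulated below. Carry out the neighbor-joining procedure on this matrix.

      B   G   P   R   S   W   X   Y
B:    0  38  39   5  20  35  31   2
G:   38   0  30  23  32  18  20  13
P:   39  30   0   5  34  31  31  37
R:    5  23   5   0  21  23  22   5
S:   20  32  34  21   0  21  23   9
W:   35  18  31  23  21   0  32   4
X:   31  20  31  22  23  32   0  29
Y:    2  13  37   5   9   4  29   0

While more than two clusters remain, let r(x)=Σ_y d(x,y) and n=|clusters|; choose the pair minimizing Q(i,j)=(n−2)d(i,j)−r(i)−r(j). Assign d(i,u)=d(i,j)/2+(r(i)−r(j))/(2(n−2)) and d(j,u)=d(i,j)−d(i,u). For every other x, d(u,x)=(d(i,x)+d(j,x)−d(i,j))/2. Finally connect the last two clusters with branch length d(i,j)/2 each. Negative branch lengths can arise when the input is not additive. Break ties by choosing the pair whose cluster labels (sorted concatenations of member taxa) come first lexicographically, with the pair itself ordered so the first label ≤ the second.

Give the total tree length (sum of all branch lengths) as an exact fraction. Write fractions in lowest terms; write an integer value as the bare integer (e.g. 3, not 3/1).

2245/32

iteration 1: select P,R (d=5, Q=-281); attach at lengths (133/12, -73/12); label the merged cluster PR
  updated: d(B,PR)=39/2, d(G,PR)=24, d(PR,S)=25, d(PR,W)=49/2, d(PR,X)=24, d(PR,Y)=37/2
iteration 2: select B,Y (d=2, Q=-211); attach at lengths (8, -6); label the merged cluster BY
  updated: d(BY,G)=49/2, d(BY,PR)=18, d(BY,S)=27/2, d(BY,W)=37/2, d(BY,X)=29
iteration 3: select G,X (d=20, Q=-333/2); attach at lengths (141/16, 179/16); label the merged cluster GX
  updated: d(BY,GX)=67/4, d(GX,PR)=14, d(GX,S)=35/2, d(GX,W)=15
iteration 4: select BY,S (d=27/2, Q=-413/4); attach at lengths (121/24, 203/24); label the merged cluster BSY
  updated: d(BSY,GX)=83/8, d(BSY,PR)=59/4, d(BSY,W)=13
iteration 5: select BSY,W (d=13, Q=-517/8); attach at lengths (93/32, 323/32); label the merged cluster BSWY
  updated: d(BSWY,GX)=99/16, d(BSWY,PR)=105/8
iteration 6: select BSWY,GX (d=99/16, Q=-533/16); attach at lengths (85/32, 113/32); label the merged cluster BGSWXY
  updated: d(BGSWXY,PR)=335/32
iteration 7: select BGSWXY,PR (d=335/32); attach at lengths (335/64, 335/64); label the merged cluster BGPRSWXY
final tree: (((((B:8,Y:-6):121/24,S:203/24):93/32,W:323/32):85/32,(G:141/16,X:179/16):113/32):335/64,(P:133/12,R:-73/12):335/64)
total length: 2245/32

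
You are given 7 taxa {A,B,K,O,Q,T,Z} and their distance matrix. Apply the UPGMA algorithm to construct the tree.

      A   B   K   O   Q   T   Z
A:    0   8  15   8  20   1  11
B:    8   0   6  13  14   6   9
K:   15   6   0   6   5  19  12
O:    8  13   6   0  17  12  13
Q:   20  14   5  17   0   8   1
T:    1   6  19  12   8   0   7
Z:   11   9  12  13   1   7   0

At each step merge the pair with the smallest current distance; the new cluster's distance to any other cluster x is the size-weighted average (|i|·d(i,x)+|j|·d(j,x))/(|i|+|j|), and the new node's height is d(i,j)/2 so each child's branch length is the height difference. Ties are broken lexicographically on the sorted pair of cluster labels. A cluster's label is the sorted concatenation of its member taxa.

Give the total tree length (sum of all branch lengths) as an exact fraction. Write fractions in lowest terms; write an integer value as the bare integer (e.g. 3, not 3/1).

iteration 1: select A,T (d=1); attach at lengths (1/2, 1/2); label the merged cluster AT
  updated: d(AT,B)=7, d(AT,K)=17, d(AT,O)=10, d(AT,Q)=14, d(AT,Z)=9
iteration 2: select Q,Z (d=1); attach at lengths (1/2, 1/2); label the merged cluster QZ
  updated: d(AT,QZ)=23/2, d(B,QZ)=23/2, d(K,QZ)=17/2, d(O,QZ)=15
iteration 3: select B,K (d=6); attach at lengths (3, 3); label the merged cluster BK
  updated: d(AT,BK)=12, d(BK,O)=19/2, d(BK,QZ)=10
iteration 4: select BK,O (d=19/2); attach at lengths (7/4, 19/4); label the merged cluster BKO
  updated: d(AT,BKO)=34/3, d(BKO,QZ)=35/3
iteration 5: select AT,BKO (d=34/3); attach at lengths (31/6, 11/12); label the merged cluster ABKOT
  updated: d(ABKOT,QZ)=58/5
iteration 6: select ABKOT,QZ (d=58/5); attach at lengths (2/15, 53/10); label the merged cluster ABKOQTZ
final tree: (((A:1/2,T:1/2):31/6,((B:3,K:3):7/4,O:19/4):11/12):2/15,(Q:1/2,Z:1/2):53/10)
total length: 1561/60

1561/60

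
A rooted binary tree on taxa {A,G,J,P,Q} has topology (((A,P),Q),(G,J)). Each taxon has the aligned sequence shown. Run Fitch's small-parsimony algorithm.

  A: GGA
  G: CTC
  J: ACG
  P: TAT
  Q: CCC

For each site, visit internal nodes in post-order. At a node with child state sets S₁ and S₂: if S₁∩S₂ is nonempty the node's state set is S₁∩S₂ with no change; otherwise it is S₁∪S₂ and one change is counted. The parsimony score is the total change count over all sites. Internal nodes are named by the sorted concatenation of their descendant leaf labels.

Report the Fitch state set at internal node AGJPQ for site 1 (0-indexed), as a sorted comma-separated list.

C

site 0, node AP: A={G} ∪ P={T} → {G,T} (+1)
site 0, node APQ: AP={G,T} ∪ Q={C} → {C,G,T} (+1)
site 0, node GJ: G={C} ∪ J={A} → {A,C} (+1)
site 0, node AGJPQ: APQ={C,G,T} ∩ GJ={A,C} → {C} (+0)
site 1, node AP: A={G} ∪ P={A} → {A,G} (+1)
site 1, node APQ: AP={A,G} ∪ Q={C} → {A,C,G} (+1)
site 1, node GJ: G={T} ∪ J={C} → {C,T} (+1)
site 1, node AGJPQ: APQ={A,C,G} ∩ GJ={C,T} → {C} (+0)
site 2, node AP: A={A} ∪ P={T} → {A,T} (+1)
site 2, node APQ: AP={A,T} ∪ Q={C} → {A,C,T} (+1)
site 2, node GJ: G={C} ∪ J={G} → {C,G} (+1)
site 2, node AGJPQ: APQ={A,C,T} ∩ GJ={C,G} → {C} (+0)
per-site changes: [3, 3, 3]; total = 9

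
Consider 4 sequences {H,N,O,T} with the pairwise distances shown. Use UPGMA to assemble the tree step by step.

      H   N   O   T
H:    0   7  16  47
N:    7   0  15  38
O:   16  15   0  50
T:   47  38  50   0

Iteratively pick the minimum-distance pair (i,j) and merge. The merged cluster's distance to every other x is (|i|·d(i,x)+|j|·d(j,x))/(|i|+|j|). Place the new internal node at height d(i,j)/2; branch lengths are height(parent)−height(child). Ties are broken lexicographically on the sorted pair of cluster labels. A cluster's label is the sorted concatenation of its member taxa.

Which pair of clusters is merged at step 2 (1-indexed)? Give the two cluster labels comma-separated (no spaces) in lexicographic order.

HN,O

step 1: merge (H,N) at d=7; branch lengths H→7/2, N→7/2; new cluster HN
  updated: d(HN,O)=31/2, d(HN,T)=85/2
step 2: merge (HN,O) at d=31/2; branch lengths HN→17/4, O→31/4; new cluster HNO
  updated: d(HNO,T)=45
step 3: merge (HNO,T) at d=45; branch lengths HNO→59/4, T→45/2; new cluster HNOT
final tree: (((H:7/2,N:7/2):17/4,O:31/4):59/4,T:45/2)
total length: 225/4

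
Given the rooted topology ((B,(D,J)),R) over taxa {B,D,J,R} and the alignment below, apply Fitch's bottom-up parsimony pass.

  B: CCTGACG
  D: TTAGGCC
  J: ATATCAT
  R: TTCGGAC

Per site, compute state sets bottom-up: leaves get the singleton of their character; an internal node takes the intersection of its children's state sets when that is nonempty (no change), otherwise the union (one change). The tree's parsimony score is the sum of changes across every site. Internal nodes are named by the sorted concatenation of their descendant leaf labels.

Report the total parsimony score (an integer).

[col 0] DJ: children D:{T}, J:{A} ∪→ {A,T}; cost 1
[col 0] BDJ: children B:{C}, DJ:{A,T} ∪→ {A,C,T}; cost 1
[col 0] BDJR: children BDJ:{A,C,T}, R:{T} ∩→ {T}; cost 0
[col 1] DJ: children D:{T}, J:{T} ∩→ {T}; cost 0
[col 1] BDJ: children B:{C}, DJ:{T} ∪→ {C,T}; cost 1
[col 1] BDJR: children BDJ:{C,T}, R:{T} ∩→ {T}; cost 0
[col 2] DJ: children D:{A}, J:{A} ∩→ {A}; cost 0
[col 2] BDJ: children B:{T}, DJ:{A} ∪→ {A,T}; cost 1
[col 2] BDJR: children BDJ:{A,T}, R:{C} ∪→ {A,C,T}; cost 1
[col 3] DJ: children D:{G}, J:{T} ∪→ {G,T}; cost 1
[col 3] BDJ: children B:{G}, DJ:{G,T} ∩→ {G}; cost 0
[col 3] BDJR: children BDJ:{G}, R:{G} ∩→ {G}; cost 0
[col 4] DJ: children D:{G}, J:{C} ∪→ {C,G}; cost 1
[col 4] BDJ: children B:{A}, DJ:{C,G} ∪→ {A,C,G}; cost 1
[col 4] BDJR: children BDJ:{A,C,G}, R:{G} ∩→ {G}; cost 0
[col 5] DJ: children D:{C}, J:{A} ∪→ {A,C}; cost 1
[col 5] BDJ: children B:{C}, DJ:{A,C} ∩→ {C}; cost 0
[col 5] BDJR: children BDJ:{C}, R:{A} ∪→ {A,C}; cost 1
[col 6] DJ: children D:{C}, J:{T} ∪→ {C,T}; cost 1
[col 6] BDJ: children B:{G}, DJ:{C,T} ∪→ {C,G,T}; cost 1
[col 6] BDJR: children BDJ:{C,G,T}, R:{C} ∩→ {C}; cost 0
per-site changes: [2, 1, 2, 1, 2, 2, 2]; total = 12

12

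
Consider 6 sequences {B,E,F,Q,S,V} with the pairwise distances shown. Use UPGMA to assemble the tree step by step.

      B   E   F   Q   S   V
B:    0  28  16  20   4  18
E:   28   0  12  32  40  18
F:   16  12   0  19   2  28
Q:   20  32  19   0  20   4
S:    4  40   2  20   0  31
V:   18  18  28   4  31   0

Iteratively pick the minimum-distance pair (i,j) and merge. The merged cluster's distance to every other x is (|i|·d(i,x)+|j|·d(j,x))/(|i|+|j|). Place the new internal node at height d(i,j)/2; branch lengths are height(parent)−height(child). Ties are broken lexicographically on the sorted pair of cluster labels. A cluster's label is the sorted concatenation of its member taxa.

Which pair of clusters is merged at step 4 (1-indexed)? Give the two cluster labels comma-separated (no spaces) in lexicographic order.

BFS,QV

1. join F+S (d=2) ⇒ FS; edges |F|=1, |S|=1
  updated: d(B,FS)=10, d(E,FS)=26, d(FS,Q)=39/2, d(FS,V)=59/2
2. join Q+V (d=4) ⇒ QV; edges |Q|=2, |V|=2
  updated: d(B,QV)=19, d(E,QV)=25, d(FS,QV)=49/2
3. join B+FS (d=10) ⇒ BFS; edges |B|=5, |FS|=4
  updated: d(BFS,E)=80/3, d(BFS,QV)=68/3
4. join BFS+QV (d=68/3) ⇒ BFQSV; edges |BFS|=19/3, |QV|=28/3
  updated: d(BFQSV,E)=26
5. join BFQSV+E (d=26) ⇒ BEFQSV; edges |BFQSV|=5/3, |E|=13
final tree: (((B:5,(F:1,S:1):4):19/3,(Q:2,V:2):28/3):5/3,E:13)
total length: 136/3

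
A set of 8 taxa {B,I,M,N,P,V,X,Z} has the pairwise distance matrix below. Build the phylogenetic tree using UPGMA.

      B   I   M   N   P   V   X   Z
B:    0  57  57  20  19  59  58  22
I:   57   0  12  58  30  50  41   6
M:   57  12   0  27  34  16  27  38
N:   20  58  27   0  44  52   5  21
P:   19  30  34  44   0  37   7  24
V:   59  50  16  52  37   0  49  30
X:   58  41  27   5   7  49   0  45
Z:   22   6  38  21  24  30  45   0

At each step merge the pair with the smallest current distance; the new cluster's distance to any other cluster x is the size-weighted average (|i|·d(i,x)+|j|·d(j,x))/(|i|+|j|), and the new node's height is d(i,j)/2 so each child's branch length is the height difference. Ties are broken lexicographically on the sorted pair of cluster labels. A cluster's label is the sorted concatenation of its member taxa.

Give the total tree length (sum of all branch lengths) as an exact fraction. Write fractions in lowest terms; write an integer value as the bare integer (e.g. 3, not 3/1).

step 1: merge (N,X) at d=5; branch lengths N→5/2, X→5/2; new cluster NX
  updated: d(B,NX)=39, d(I,NX)=99/2, d(M,NX)=27, d(NX,P)=51/2, d(NX,V)=101/2, d(NX,Z)=33
step 2: merge (I,Z) at d=6; branch lengths I→3, Z→3; new cluster IZ
  updated: d(B,IZ)=79/2, d(IZ,M)=25, d(IZ,NX)=165/4, d(IZ,P)=27, d(IZ,V)=40
step 3: merge (M,V) at d=16; branch lengths M→8, V→8; new cluster MV
  updated: d(B,MV)=58, d(IZ,MV)=65/2, d(MV,NX)=155/4, d(MV,P)=71/2
step 4: merge (B,P) at d=19; branch lengths B→19/2, P→19/2; new cluster BP
  updated: d(BP,IZ)=133/4, d(BP,MV)=187/4, d(BP,NX)=129/4
step 5: merge (BP,NX) at d=129/4; branch lengths BP→53/8, NX→109/8; new cluster BNPX
  updated: d(BNPX,IZ)=149/4, d(BNPX,MV)=171/4
step 6: merge (IZ,MV) at d=65/2; branch lengths IZ→53/4, MV→33/4; new cluster IMVZ
  updated: d(BNPX,IMVZ)=40
step 7: merge (BNPX,IMVZ) at d=40; branch lengths BNPX→31/8, IMVZ→15/4; new cluster BIMNPVXZ
final tree: (((B:19/2,P:19/2):53/8,(N:5/2,X:5/2):109/8):31/8,((I:3,Z:3):53/4,(M:8,V:8):33/4):15/4)
total length: 763/8

763/8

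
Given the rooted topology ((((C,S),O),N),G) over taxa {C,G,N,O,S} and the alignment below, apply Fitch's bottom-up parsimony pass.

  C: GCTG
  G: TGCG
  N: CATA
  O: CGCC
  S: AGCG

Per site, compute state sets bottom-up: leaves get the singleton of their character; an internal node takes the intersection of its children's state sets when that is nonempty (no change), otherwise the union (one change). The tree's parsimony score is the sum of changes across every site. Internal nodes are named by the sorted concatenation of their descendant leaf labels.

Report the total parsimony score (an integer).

[col 0] CS: children C:{G}, S:{A} ∪→ {A,G}; cost 1
[col 0] COS: children CS:{A,G}, O:{C} ∪→ {A,C,G}; cost 1
[col 0] CNOS: children COS:{A,C,G}, N:{C} ∩→ {C}; cost 0
[col 0] CGNOS: children CNOS:{C}, G:{T} ∪→ {C,T}; cost 1
[col 1] CS: children C:{C}, S:{G} ∪→ {C,G}; cost 1
[col 1] COS: children CS:{C,G}, O:{G} ∩→ {G}; cost 0
[col 1] CNOS: children COS:{G}, N:{A} ∪→ {A,G}; cost 1
[col 1] CGNOS: children CNOS:{A,G}, G:{G} ∩→ {G}; cost 0
[col 2] CS: children C:{T}, S:{C} ∪→ {C,T}; cost 1
[col 2] COS: children CS:{C,T}, O:{C} ∩→ {C}; cost 0
[col 2] CNOS: children COS:{C}, N:{T} ∪→ {C,T}; cost 1
[col 2] CGNOS: children CNOS:{C,T}, G:{C} ∩→ {C}; cost 0
[col 3] CS: children C:{G}, S:{G} ∩→ {G}; cost 0
[col 3] COS: children CS:{G}, O:{C} ∪→ {C,G}; cost 1
[col 3] CNOS: children COS:{C,G}, N:{A} ∪→ {A,C,G}; cost 1
[col 3] CGNOS: children CNOS:{A,C,G}, G:{G} ∩→ {G}; cost 0
per-site changes: [3, 2, 2, 2]; total = 9

9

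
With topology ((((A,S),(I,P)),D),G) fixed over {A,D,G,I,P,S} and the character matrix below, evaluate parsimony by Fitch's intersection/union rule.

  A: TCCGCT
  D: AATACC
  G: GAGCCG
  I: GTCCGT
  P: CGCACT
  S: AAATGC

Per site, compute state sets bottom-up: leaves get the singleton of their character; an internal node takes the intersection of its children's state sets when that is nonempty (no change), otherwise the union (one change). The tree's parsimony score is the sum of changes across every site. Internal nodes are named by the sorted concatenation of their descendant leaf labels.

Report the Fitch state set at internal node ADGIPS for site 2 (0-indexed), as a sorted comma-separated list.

C,G,T

site 0, node AS: A={T} ∪ S={A} → {A,T} (+1)
site 0, node IP: I={G} ∪ P={C} → {C,G} (+1)
site 0, node AIPS: AS={A,T} ∪ IP={C,G} → {A,C,G,T} (+1)
site 0, node ADIPS: AIPS={A,C,G,T} ∩ D={A} → {A} (+0)
site 0, node ADGIPS: ADIPS={A} ∪ G={G} → {A,G} (+1)
site 1, node AS: A={C} ∪ S={A} → {A,C} (+1)
site 1, node IP: I={T} ∪ P={G} → {G,T} (+1)
site 1, node AIPS: AS={A,C} ∪ IP={G,T} → {A,C,G,T} (+1)
site 1, node ADIPS: AIPS={A,C,G,T} ∩ D={A} → {A} (+0)
site 1, node ADGIPS: ADIPS={A} ∩ G={A} → {A} (+0)
site 2, node AS: A={C} ∪ S={A} → {A,C} (+1)
site 2, node IP: I={C} ∩ P={C} → {C} (+0)
site 2, node AIPS: AS={A,C} ∩ IP={C} → {C} (+0)
site 2, node ADIPS: AIPS={C} ∪ D={T} → {C,T} (+1)
site 2, node ADGIPS: ADIPS={C,T} ∪ G={G} → {C,G,T} (+1)
site 3, node AS: A={G} ∪ S={T} → {G,T} (+1)
site 3, node IP: I={C} ∪ P={A} → {A,C} (+1)
site 3, node AIPS: AS={G,T} ∪ IP={A,C} → {A,C,G,T} (+1)
site 3, node ADIPS: AIPS={A,C,G,T} ∩ D={A} → {A} (+0)
site 3, node ADGIPS: ADIPS={A} ∪ G={C} → {A,C} (+1)
site 4, node AS: A={C} ∪ S={G} → {C,G} (+1)
site 4, node IP: I={G} ∪ P={C} → {C,G} (+1)
site 4, node AIPS: AS={C,G} ∩ IP={C,G} → {C,G} (+0)
site 4, node ADIPS: AIPS={C,G} ∩ D={C} → {C} (+0)
site 4, node ADGIPS: ADIPS={C} ∩ G={C} → {C} (+0)
site 5, node AS: A={T} ∪ S={C} → {C,T} (+1)
site 5, node IP: I={T} ∩ P={T} → {T} (+0)
site 5, node AIPS: AS={C,T} ∩ IP={T} → {T} (+0)
site 5, node ADIPS: AIPS={T} ∪ D={C} → {C,T} (+1)
site 5, node ADGIPS: ADIPS={C,T} ∪ G={G} → {C,G,T} (+1)
per-site changes: [4, 3, 3, 4, 2, 3]; total = 19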